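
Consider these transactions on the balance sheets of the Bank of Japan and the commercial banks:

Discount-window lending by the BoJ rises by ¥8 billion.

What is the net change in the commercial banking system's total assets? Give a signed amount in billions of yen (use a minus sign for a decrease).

BoJ balance sheet:
  Assets:      Loans to banks +¥8B
  Liabilities: Bank reserves +¥8B
Commercial banking system:
  Assets:      Reserves at CB +¥8B
  Liabilities: Borrowings from CB +¥8B
Change in total bank assets = +¥8 billion.

+¥8 billion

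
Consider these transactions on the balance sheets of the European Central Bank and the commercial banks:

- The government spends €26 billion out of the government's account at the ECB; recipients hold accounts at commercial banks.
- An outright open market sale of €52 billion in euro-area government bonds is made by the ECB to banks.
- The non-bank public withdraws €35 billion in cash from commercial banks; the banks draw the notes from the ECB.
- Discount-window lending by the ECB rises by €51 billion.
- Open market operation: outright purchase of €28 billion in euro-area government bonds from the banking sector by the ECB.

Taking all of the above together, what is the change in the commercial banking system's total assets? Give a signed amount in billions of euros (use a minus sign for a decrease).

ECB balance sheet:
  Assets:      Securities −€24B, Loans to banks +€51B
  Liabilities: Bank reserves +€18B, Currency in circulation +€35B, Government deposits −€26B
Commercial banking system:
  Assets:      Reserves at CB +€18B, Securities +€24B
  Liabilities: Checkable deposits −€9B, Borrowings from CB +€51B
Change in total bank assets = +€42 billion.

+€42 billion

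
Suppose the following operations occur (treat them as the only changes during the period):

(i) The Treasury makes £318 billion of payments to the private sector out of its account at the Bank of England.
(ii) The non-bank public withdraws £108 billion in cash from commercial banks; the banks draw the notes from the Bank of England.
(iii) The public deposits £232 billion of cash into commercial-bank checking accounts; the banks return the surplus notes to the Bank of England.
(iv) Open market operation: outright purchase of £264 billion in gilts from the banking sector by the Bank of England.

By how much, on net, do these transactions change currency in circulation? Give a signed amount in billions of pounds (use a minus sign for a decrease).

-£124 billion

Bank of England balance sheet:
  Assets:      Securities +£264B
  Liabilities: Bank reserves +£706B, Currency in circulation −£124B, Government deposits −£318B
Commercial banking system:
  Assets:      Reserves at CB +£706B, Securities −£264B
  Liabilities: Checkable deposits +£442B
So the change in currency in circulation is -£124 billion.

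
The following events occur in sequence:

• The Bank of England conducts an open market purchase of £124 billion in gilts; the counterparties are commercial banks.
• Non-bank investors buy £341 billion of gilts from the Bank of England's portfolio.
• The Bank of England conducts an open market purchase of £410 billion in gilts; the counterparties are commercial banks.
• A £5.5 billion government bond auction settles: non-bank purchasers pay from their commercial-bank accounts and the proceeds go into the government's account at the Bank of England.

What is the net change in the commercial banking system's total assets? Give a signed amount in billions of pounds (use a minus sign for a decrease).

Bank of England balance sheet:
  Assets:      Securities +£193B
  Liabilities: Bank reserves +£187.5B, Government deposits +£5.5B
Commercial banking system:
  Assets:      Reserves at CB +£187.5B, Securities −£534B
  Liabilities: Checkable deposits −£346.5B
Change in total bank assets = -£346.5 billion.

-£346.5 billion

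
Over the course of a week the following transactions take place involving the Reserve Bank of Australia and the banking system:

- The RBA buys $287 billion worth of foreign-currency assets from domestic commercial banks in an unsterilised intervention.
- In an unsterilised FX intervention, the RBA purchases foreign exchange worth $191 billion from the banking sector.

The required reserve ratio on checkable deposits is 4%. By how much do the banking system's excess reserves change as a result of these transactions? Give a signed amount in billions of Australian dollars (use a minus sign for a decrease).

+$478 billion

FX purchase $287 billion: reserves +$287B, deposits 0.
FX purchase $191 billion: reserves +$191B, deposits 0.
Totals: Δreserves = +$478B, Δdeposits = 0.
Δrequired reserves = 4% × 0 = 0.
Δexcess reserves = Δreserves − Δrequired = +$478B − (0) = +$478 billion.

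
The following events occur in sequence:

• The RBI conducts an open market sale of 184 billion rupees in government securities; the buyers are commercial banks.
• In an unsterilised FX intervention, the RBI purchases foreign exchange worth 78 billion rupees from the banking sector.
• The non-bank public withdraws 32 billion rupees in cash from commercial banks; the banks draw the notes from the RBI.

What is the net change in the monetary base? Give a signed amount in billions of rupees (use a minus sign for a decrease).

-106 billion

OMO sale (to banks) 184 billion rupees: RBI balance sheet contracts → −184B.
FX purchase 78 billion rupees: RBI balance sheet expands → +78B.
Currency withdrawal 32 billion rupees: just a shift between currency and reserves — both are base money → 0.
Net: −184 + 78 + 0 = -106 billion.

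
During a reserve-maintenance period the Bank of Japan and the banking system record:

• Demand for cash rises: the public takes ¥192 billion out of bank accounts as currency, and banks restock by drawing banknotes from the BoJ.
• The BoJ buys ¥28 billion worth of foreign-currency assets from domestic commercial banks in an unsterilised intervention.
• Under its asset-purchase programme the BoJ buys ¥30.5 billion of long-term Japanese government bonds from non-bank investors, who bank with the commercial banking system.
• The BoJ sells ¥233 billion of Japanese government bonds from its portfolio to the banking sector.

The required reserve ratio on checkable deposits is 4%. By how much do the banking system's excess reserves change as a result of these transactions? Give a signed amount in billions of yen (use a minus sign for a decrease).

Currency withdrawal ¥192 billion: reserves −¥192B, deposits −¥192B.
FX purchase ¥28 billion: reserves +¥28B, deposits 0.
Asset purchase (from non-banks) ¥30.5 billion: reserves +¥30.5B, deposits +¥30.5B.
OMO sale (to banks) ¥233 billion: reserves −¥233B, deposits 0.
Totals: Δreserves = −¥366.5B, Δdeposits = −¥161.5B.
Δrequired reserves = 4% × −¥161.5B = −¥6.46B.
Δexcess reserves = Δreserves − Δrequired = −¥366.5B − (−¥6.46B) = -¥360.04 billion.

-¥360.04 billion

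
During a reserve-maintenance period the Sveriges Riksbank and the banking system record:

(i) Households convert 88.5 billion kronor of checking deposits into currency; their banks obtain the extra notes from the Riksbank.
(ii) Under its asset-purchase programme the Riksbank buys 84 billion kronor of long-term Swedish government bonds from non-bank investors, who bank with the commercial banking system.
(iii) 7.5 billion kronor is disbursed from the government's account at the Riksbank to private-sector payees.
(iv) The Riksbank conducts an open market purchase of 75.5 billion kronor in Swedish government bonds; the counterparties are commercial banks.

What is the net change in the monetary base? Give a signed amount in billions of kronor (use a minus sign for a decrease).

Currency withdrawal 88.5 billion kronor: just a shift between currency and reserves — both are base money → 0.
Asset purchase (from non-banks) 84 billion kronor: Riksbank balance sheet expands → +84B.
Government spending 7.5 billion kronor: a non-base liability converts back to reserves → +7.5B.
OMO purchase (from banks) 75.5 billion kronor: Riksbank balance sheet expands → +75.5B.
Net: 0 + 84 + 7.5 + 75.5 = +167 billion.

+167 billion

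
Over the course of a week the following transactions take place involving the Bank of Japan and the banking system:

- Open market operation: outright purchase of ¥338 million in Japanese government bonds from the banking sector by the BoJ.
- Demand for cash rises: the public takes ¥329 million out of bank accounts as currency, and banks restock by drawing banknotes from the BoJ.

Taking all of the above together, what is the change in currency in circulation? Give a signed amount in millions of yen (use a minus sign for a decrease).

+¥329 million

OMO purchase (from banks) ¥338 million: no currency enters or leaves circulation → 0.
Currency withdrawal ¥329 million: notes leave the central bank → +¥329M.
Net: 0 + 329 = +¥329 million.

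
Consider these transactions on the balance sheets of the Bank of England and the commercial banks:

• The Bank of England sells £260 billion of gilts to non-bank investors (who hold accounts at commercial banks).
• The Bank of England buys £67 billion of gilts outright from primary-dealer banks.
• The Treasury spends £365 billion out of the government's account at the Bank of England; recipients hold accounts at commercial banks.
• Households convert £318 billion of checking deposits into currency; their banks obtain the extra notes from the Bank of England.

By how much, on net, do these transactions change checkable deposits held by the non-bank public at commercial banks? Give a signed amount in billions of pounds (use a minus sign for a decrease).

-£213 billion

Asset sale (to non-banks) £260 billion: non-bank counterparties' bank balances fall → −£260B.
OMO purchase (from banks) £67 billion: the counterparty is a bank, so public deposits are unchanged → 0.
Government spending £365 billion: non-bank counterparties' bank balances rise → +£365B.
Currency withdrawal £318 billion: non-bank counterparties' bank balances fall → −£318B.
Net: −260 + 0 + 365 − 318 = -£213 billion.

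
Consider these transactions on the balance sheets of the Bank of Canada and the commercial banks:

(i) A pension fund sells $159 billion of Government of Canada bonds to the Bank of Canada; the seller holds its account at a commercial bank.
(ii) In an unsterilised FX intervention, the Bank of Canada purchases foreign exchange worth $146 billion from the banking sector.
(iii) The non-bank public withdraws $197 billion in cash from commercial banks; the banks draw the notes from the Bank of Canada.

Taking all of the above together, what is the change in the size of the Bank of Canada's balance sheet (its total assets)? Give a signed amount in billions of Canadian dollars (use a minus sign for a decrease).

+$305 billion

Bank of Canada balance sheet:
  Assets:      Securities +$159B, Foreign assets +$146B
  Liabilities: Bank reserves +$108B, Currency in circulation +$197B
Commercial banking system:
  Assets:      Reserves at CB +$108B, Foreign assets −$146B
  Liabilities: Checkable deposits −$38B
Change in total Bank of Canada assets = +$305 billion.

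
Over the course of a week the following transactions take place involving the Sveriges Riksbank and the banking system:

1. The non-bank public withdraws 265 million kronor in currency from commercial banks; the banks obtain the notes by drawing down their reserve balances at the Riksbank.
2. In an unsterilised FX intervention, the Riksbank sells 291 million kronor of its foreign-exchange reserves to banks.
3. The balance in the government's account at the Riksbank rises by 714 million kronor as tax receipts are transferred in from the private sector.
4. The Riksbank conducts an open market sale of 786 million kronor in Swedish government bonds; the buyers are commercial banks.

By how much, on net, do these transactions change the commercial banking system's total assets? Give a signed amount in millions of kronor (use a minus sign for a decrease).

-979 million

Riksbank balance sheet:
  Assets:      Securities −786M, Foreign assets −291M
  Liabilities: Bank reserves −2056M, Currency in circulation +265M, Government deposits +714M
Commercial banking system:
  Assets:      Reserves at CB −2056M, Securities +786M, Foreign assets +291M
  Liabilities: Checkable deposits −979M
Change in total bank assets = -979 million.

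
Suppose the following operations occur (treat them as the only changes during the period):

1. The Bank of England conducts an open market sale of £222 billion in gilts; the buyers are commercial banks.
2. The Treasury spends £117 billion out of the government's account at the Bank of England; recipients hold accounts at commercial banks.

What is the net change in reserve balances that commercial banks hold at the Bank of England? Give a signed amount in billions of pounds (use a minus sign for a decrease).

OMO sale (to banks) £222 billion: the buying banks pay out of their reserve balances → −£222B.
Government spending £117 billion: government payments flow into bank reserve accounts → +£117B.
Net: −222 + 117 = -£105 billion.

-£105 billion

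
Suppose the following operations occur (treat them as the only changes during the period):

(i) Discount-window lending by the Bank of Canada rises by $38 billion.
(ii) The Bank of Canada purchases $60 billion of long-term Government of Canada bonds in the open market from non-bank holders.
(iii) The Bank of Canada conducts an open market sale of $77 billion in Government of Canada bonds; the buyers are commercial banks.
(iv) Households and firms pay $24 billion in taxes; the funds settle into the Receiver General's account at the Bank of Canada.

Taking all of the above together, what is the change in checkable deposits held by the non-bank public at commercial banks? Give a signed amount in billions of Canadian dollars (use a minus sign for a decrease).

+$36 billion

Discount-window loan $38 billion: the counterparty is a bank, so public deposits are unchanged → 0.
Asset purchase (from non-banks) $60 billion: non-bank counterparties' bank balances rise → +$60B.
OMO sale (to banks) $77 billion: the counterparty is a bank, so public deposits are unchanged → 0.
Government account inflow $24 billion: non-bank counterparties' bank balances fall → −$24B.
Net: 0 + 60 + 0 − 24 = +$36 billion.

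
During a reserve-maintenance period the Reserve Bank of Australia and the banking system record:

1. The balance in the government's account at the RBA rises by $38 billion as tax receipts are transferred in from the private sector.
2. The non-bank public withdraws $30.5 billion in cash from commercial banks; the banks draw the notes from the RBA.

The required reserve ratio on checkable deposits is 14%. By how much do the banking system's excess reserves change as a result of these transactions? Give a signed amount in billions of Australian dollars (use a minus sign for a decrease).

Government account inflow $38 billion: reserves −$38B, deposits −$38B.
Currency withdrawal $30.5 billion: reserves −$30.5B, deposits −$30.5B.
Totals: Δreserves = −$68.5B, Δdeposits = −$68.5B.
Δrequired reserves = 14% × −$68.5B = −$9.59B.
Δexcess reserves = Δreserves − Δrequired = −$68.5B − (−$9.59B) = -$58.91 billion.

-$58.91 billion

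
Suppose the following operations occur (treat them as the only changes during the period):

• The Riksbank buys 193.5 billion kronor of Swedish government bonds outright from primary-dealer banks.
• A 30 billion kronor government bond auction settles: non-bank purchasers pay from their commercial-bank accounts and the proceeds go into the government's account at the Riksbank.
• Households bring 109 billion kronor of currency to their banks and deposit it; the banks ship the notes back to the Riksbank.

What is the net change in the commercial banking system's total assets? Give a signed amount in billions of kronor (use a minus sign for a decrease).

+79 billion

Riksbank balance sheet:
  Assets:      Securities +193.5B
  Liabilities: Bank reserves +272.5B, Currency in circulation −109B, Government deposits +30B
Commercial banking system:
  Assets:      Reserves at CB +272.5B, Securities −193.5B
  Liabilities: Checkable deposits +79B
Change in total bank assets = +79 billion.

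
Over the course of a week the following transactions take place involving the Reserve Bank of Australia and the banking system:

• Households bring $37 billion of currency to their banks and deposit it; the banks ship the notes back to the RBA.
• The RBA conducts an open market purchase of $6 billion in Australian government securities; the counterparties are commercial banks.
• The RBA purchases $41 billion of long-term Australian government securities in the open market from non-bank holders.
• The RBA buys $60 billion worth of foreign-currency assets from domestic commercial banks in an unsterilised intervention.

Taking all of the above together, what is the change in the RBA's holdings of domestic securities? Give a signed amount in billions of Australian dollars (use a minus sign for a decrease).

RBA balance sheet:
  Assets:      Securities +$47B, Foreign assets +$60B
  Liabilities: Bank reserves +$144B, Currency in circulation −$37B
So the change in the RBA's holdings of domestic securities is +$47 billion.

+$47 billion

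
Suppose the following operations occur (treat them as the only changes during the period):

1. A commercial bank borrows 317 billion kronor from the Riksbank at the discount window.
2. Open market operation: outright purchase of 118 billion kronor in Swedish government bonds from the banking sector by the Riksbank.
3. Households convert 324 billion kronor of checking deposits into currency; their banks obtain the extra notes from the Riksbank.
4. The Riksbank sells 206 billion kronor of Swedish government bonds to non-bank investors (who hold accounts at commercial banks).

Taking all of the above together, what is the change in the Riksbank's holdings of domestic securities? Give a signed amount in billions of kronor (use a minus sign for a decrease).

-88 billion

Discount-window loan 317 billion kronor: the Riksbank's securities portfolio is untouched → 0.
OMO purchase (from banks) 118 billion kronor: securities added to the Riksbank's portfolio → +118B.
Currency withdrawal 324 billion kronor: the Riksbank's securities portfolio is untouched → 0.
Asset sale (to non-banks) 206 billion kronor: securities removed from the Riksbank's portfolio → −206B.
Net: 0 + 118 + 0 − 206 = -88 billion.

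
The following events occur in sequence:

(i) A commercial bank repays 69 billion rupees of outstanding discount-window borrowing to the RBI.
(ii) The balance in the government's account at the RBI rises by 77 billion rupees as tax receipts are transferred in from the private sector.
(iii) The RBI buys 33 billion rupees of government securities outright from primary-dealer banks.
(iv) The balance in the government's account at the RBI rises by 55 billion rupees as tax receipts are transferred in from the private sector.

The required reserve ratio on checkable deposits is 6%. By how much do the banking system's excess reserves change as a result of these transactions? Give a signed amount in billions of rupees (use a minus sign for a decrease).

-160.08 billion

Discount-window repayment 69 billion rupees: reserves −69B, deposits 0.
Government account inflow 77 billion rupees: reserves −77B, deposits −77B.
OMO purchase (from banks) 33 billion rupees: reserves +33B, deposits 0.
Government account inflow 55 billion rupees: reserves −55B, deposits −55B.
Totals: Δreserves = −168B, Δdeposits = −132B.
Δrequired reserves = 6% × −132B = −7.92B.
Δexcess reserves = Δreserves − Δrequired = −168B − (−7.92B) = -160.08 billion.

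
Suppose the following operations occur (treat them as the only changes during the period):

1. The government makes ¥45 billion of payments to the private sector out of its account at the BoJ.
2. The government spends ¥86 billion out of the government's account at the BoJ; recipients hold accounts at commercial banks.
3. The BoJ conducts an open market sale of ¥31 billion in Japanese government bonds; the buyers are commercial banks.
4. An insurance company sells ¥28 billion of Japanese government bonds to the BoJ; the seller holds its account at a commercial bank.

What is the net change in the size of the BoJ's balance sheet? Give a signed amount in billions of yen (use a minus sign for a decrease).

-¥3 billion

BoJ balance sheet:
  Assets:      Securities −¥3B
  Liabilities: Bank reserves +¥128B, Government deposits −¥131B
Commercial banking system:
  Assets:      Reserves at CB +¥128B, Securities +¥31B
  Liabilities: Checkable deposits +¥159B
Change in total BoJ assets = -¥3 billion.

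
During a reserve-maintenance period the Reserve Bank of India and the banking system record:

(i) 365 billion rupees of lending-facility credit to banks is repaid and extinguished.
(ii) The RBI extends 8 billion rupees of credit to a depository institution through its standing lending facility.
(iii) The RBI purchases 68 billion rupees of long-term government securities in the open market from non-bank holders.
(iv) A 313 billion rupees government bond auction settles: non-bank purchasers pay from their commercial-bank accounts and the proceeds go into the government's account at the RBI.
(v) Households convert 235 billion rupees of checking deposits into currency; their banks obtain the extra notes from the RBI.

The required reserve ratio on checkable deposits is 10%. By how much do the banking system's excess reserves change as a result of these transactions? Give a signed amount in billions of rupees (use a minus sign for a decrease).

-789 billion

Discount-window repayment 365 billion rupees: reserves −365B, deposits 0.
Discount-window loan 8 billion rupees: reserves +8B, deposits 0.
Asset purchase (from non-banks) 68 billion rupees: reserves +68B, deposits +68B.
Government account inflow 313 billion rupees: reserves −313B, deposits −313B.
Currency withdrawal 235 billion rupees: reserves −235B, deposits −235B.
Totals: Δreserves = −837B, Δdeposits = −480B.
Δrequired reserves = 10% × −480B = −48B.
Δexcess reserves = Δreserves − Δrequired = −837B − (−48B) = -789 billion.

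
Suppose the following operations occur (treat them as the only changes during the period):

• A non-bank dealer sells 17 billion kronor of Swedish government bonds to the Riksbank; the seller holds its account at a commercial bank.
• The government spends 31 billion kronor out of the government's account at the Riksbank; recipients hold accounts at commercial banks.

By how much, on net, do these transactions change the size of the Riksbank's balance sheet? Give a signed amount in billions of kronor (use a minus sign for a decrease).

+17 billion

Asset purchase (from non-banks) 17 billion kronor: a Riksbank asset is acquired → +17B.
Government spending 31 billion kronor: only the composition of liabilities changes → 0.
Net: 17 + 0 = +17 billion.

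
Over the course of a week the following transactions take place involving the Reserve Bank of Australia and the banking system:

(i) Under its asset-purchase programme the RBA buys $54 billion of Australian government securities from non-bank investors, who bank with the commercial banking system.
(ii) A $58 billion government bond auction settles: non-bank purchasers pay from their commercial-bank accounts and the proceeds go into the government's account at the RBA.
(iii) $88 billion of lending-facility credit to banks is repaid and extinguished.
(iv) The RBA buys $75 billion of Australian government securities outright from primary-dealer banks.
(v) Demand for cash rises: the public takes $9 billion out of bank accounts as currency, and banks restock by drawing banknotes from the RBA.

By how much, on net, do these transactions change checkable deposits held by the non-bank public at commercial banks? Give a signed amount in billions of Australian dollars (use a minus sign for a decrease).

RBA balance sheet:
  Assets:      Securities +$129B, Loans to banks −$88B
  Liabilities: Bank reserves −$26B, Currency in circulation +$9B, Government deposits +$58B
Commercial banking system:
  Assets:      Reserves at CB −$26B, Securities −$75B
  Liabilities: Checkable deposits −$13B, Borrowings from CB −$88B
So the change in checkable deposits held by the non-bank public at commercial banks is -$13 billion.

-$13 billion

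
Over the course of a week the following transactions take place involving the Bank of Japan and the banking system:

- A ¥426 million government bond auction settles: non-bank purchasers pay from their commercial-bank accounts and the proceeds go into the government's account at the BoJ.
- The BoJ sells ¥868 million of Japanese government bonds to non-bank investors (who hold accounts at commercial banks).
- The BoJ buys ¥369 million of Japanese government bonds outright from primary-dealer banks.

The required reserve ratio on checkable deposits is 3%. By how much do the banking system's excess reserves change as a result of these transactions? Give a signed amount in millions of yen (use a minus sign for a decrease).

-¥886.18 million

Government account inflow ¥426 million: reserves −¥426M, deposits −¥426M.
Asset sale (to non-banks) ¥868 million: reserves −¥868M, deposits −¥868M.
OMO purchase (from banks) ¥369 million: reserves +¥369M, deposits 0.
Totals: Δreserves = −¥925M, Δdeposits = −¥1294M.
Δrequired reserves = 3% × −¥1294M = −¥38.82M.
Δexcess reserves = Δreserves − Δrequired = −¥925M − (−¥38.82M) = -¥886.18 million.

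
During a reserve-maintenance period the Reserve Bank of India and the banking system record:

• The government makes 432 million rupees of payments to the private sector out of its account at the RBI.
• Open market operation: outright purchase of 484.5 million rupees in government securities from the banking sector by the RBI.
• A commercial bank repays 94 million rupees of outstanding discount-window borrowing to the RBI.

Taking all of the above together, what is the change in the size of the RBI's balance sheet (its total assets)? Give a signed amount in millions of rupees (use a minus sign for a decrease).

Government spending 432 million rupees: only the composition of liabilities changes → 0.
OMO purchase (from banks) 484.5 million rupees: an RBI asset is acquired → +484.5M.
Discount-window repayment 94 million rupees: an RBI asset is shed → −94M.
Net: 0 + 484.5 − 94 = +390.5 million.

+390.5 million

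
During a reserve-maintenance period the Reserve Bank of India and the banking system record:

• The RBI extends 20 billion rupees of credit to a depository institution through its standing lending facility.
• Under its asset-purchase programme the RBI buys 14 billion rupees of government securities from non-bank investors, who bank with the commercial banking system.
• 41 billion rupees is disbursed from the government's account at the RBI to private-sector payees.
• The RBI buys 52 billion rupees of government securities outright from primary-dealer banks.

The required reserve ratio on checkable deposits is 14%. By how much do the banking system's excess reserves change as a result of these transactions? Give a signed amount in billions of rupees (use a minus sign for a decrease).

+119.3 billion

Discount-window loan 20 billion rupees: reserves +20B, deposits 0.
Asset purchase (from non-banks) 14 billion rupees: reserves +14B, deposits +14B.
Government spending 41 billion rupees: reserves +41B, deposits +41B.
OMO purchase (from banks) 52 billion rupees: reserves +52B, deposits 0.
Totals: Δreserves = +127B, Δdeposits = +55B.
Δrequired reserves = 14% × +55B = +7.7B.
Δexcess reserves = Δreserves − Δrequired = +127B − (+7.7B) = +119.3 billion.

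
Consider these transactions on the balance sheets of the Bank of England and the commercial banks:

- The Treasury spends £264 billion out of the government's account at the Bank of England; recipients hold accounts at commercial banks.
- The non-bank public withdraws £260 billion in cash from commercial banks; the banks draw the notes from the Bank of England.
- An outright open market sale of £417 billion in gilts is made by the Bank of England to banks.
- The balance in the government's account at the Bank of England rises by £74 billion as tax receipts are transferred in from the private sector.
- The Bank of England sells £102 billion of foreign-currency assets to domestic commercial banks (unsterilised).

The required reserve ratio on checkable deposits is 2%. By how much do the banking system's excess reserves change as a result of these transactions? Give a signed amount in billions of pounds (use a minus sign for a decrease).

Government spending £264 billion: reserves +£264B, deposits +£264B.
Currency withdrawal £260 billion: reserves −£260B, deposits −£260B.
OMO sale (to banks) £417 billion: reserves −£417B, deposits 0.
Government account inflow £74 billion: reserves −£74B, deposits −£74B.
FX sale £102 billion: reserves −£102B, deposits 0.
Totals: Δreserves = −£589B, Δdeposits = −£70B.
Δrequired reserves = 2% × −£70B = −£1.4B.
Δexcess reserves = Δreserves − Δrequired = −£589B − (−£1.4B) = -£587.6 billion.

-£587.6 billion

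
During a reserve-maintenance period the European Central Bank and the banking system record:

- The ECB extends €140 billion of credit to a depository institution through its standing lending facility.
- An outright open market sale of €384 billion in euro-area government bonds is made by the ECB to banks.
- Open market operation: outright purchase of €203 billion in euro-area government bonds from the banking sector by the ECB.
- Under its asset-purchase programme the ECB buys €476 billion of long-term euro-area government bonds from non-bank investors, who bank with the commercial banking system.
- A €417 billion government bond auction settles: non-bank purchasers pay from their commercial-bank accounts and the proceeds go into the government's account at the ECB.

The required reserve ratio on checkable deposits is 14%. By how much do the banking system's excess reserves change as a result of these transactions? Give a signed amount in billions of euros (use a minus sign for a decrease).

+€9.74 billion

Discount-window loan €140 billion: reserves +€140B, deposits 0.
OMO sale (to banks) €384 billion: reserves −€384B, deposits 0.
OMO purchase (from banks) €203 billion: reserves +€203B, deposits 0.
Asset purchase (from non-banks) €476 billion: reserves +€476B, deposits +€476B.
Government account inflow €417 billion: reserves −€417B, deposits −€417B.
Totals: Δreserves = +€18B, Δdeposits = +€59B.
Δrequired reserves = 14% × +€59B = +€8.26B.
Δexcess reserves = Δreserves − Δrequired = +€18B − (+€8.26B) = +€9.74 billion.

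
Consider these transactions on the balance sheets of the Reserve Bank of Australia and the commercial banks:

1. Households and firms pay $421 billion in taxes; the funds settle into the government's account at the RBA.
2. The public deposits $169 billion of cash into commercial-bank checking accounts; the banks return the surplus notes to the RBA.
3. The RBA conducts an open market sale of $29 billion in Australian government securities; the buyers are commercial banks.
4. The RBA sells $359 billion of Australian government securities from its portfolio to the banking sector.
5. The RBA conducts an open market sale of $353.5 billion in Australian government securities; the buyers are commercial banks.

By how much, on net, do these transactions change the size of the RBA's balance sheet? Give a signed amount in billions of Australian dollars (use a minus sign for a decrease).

Government account inflow $421 billion: only the composition of liabilities changes → 0.
Currency deposit $169 billion: only the composition of liabilities changes → 0.
OMO sale (to banks) $29 billion: an RBA asset is shed → −$29B.
OMO sale (to banks) $359 billion: an RBA asset is shed → −$359B.
OMO sale (to banks) $353.5 billion: an RBA asset is shed → −$353.5B.
Net: 0 + 0 − 29 − 359 − 353.5 = -$741.5 billion.

-$741.5 billion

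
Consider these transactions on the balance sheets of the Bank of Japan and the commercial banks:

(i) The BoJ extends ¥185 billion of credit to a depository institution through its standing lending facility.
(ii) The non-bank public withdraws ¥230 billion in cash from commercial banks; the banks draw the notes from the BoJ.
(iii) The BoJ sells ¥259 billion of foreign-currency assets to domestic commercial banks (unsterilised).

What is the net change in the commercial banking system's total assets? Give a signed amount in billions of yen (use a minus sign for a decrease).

Discount-window loan ¥185 billion: bank balance sheets expand → +¥185B.
Currency withdrawal ¥230 billion: bank balance sheets shrink → −¥230B.
FX sale ¥259 billion: just an asset swap on bank balance sheets → 0.
Net: 185 − 230 + 0 = -¥45 billion.

-¥45 billion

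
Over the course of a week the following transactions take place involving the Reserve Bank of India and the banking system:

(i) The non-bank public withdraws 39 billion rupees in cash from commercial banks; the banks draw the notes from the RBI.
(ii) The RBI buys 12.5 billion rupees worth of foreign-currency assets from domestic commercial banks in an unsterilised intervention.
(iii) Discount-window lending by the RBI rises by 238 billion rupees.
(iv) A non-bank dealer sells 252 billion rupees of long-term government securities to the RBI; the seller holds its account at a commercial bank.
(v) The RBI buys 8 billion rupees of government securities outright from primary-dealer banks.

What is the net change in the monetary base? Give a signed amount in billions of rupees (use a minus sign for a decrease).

+510.5 billion

RBI balance sheet:
  Assets:      Securities +260B, Loans to banks +238B, Foreign assets +12.5B
  Liabilities: Bank reserves +471.5B, Currency in circulation +39B
Commercial banking system:
  Assets:      Reserves at CB +471.5B, Securities −8B, Foreign assets −12.5B
  Liabilities: Checkable deposits +213B, Borrowings from CB +238B
Monetary base = currency + reserves: +39B + (+471.5B) = +510.5 billion.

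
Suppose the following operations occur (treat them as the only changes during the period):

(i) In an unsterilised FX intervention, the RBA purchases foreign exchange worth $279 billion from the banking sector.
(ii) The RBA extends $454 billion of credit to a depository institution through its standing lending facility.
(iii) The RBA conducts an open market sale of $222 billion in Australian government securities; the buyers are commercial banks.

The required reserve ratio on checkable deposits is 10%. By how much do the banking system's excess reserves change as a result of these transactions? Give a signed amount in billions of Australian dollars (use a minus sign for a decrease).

FX purchase $279 billion: reserves +$279B, deposits 0.
Discount-window loan $454 billion: reserves +$454B, deposits 0.
OMO sale (to banks) $222 billion: reserves −$222B, deposits 0.
Totals: Δreserves = +$511B, Δdeposits = 0.
Δrequired reserves = 10% × 0 = 0.
Δexcess reserves = Δreserves − Δrequired = +$511B − (0) = +$511 billion.

+$511 billion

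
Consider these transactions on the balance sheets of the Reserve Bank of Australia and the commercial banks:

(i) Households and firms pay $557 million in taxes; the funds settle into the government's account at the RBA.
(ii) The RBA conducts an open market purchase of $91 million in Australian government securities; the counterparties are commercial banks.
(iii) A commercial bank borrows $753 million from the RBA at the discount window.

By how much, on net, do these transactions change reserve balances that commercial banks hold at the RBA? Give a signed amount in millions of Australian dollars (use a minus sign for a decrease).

+$287 million

RBA balance sheet:
  Assets:      Securities +$91M, Loans to banks +$753M
  Liabilities: Bank reserves +$287M, Government deposits +$557M
So the change in reserve balances that commercial banks hold at the RBA is +$287 million.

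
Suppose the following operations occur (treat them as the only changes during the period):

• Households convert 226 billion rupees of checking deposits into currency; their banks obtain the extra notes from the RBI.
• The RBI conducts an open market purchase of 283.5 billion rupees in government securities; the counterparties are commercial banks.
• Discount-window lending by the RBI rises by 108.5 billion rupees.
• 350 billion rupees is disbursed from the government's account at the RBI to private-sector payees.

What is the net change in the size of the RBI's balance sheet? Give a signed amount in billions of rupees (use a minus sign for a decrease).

+392 billion

RBI balance sheet:
  Assets:      Securities +283.5B, Loans to banks +108.5B
  Liabilities: Bank reserves +516B, Currency in circulation +226B, Government deposits −350B
Change in total RBI assets = +392 billion.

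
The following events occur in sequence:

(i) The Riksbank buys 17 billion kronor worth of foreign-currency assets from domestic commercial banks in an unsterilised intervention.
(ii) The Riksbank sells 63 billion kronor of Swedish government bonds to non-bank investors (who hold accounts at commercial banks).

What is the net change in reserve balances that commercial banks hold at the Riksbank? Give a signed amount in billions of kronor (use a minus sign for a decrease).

Riksbank balance sheet:
  Assets:      Securities −63B, Foreign assets +17B
  Liabilities: Bank reserves −46B
Commercial banking system:
  Assets:      Reserves at CB −46B, Foreign assets −17B
  Liabilities: Checkable deposits −63B
So the change in reserve balances that commercial banks hold at the Riksbank is -46 billion.

-46 billion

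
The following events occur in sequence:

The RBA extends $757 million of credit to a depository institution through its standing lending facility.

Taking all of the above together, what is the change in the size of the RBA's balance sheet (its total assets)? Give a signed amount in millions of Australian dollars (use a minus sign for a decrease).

RBA balance sheet:
  Assets:      Loans to banks +$757M
  Liabilities: Bank reserves +$757M
Change in total RBA assets = +$757 million.

+$757 million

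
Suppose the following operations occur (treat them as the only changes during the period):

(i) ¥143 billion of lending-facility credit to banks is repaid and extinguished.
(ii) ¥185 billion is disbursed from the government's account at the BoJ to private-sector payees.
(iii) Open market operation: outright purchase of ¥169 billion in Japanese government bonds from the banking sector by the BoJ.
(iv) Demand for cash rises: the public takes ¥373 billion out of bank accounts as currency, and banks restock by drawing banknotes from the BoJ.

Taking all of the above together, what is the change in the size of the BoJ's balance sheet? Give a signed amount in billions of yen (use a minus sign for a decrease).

Discount-window repayment ¥143 billion: a BoJ asset is shed → −¥143B.
Government spending ¥185 billion: only the composition of liabilities changes → 0.
OMO purchase (from banks) ¥169 billion: a BoJ asset is acquired → +¥169B.
Currency withdrawal ¥373 billion: only the composition of liabilities changes → 0.
Net: −143 + 0 + 169 + 0 = +¥26 billion.

+¥26 billion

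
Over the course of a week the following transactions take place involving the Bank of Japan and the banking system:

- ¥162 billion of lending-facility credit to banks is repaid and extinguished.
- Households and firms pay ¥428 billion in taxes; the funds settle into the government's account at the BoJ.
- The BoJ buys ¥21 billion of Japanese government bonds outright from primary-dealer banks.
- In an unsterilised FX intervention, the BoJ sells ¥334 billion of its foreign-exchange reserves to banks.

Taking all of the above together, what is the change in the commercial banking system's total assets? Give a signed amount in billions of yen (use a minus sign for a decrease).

-¥590 billion

BoJ balance sheet:
  Assets:      Securities +¥21B, Loans to banks −¥162B, Foreign assets −¥334B
  Liabilities: Bank reserves −¥903B, Government deposits +¥428B
Commercial banking system:
  Assets:      Reserves at CB −¥903B, Securities −¥21B, Foreign assets +¥334B
  Liabilities: Checkable deposits −¥428B, Borrowings from CB −¥162B
Change in total bank assets = -¥590 billion.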